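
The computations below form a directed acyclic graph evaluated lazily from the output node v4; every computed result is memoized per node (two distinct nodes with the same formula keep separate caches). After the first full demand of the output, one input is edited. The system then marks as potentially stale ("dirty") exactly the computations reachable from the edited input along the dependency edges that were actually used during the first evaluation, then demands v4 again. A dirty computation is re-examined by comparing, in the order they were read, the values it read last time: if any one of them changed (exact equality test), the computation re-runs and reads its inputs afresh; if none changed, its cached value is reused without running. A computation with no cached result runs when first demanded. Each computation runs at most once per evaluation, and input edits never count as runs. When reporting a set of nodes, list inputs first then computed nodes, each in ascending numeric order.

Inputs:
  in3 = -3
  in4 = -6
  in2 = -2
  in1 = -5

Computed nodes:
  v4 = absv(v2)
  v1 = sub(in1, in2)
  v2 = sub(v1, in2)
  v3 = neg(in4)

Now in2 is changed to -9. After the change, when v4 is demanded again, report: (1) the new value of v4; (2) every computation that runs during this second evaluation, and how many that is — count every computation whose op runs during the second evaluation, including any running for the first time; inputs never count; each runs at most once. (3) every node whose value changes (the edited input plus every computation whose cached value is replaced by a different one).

Demanding v4 again yields 13.
3 computations run: v1, v2, v4.
The nodes whose values change: in2, v1, v2, v4.

First demand of the output computes:
  v1 = sub(-5, -2) = -3
  v2 = sub(-3, -2) = -1
  v4 = absv(-1) = 1

After the edit, cleaning proceeds:
  v1: a read changed (in2 -2->-9) — executes, giving 4.
  v2: a read changed (v1 -3->4; in2 -2->-9) — executes, giving 13.
  v4: a read changed (v2 -1->13) — executes, giving 13.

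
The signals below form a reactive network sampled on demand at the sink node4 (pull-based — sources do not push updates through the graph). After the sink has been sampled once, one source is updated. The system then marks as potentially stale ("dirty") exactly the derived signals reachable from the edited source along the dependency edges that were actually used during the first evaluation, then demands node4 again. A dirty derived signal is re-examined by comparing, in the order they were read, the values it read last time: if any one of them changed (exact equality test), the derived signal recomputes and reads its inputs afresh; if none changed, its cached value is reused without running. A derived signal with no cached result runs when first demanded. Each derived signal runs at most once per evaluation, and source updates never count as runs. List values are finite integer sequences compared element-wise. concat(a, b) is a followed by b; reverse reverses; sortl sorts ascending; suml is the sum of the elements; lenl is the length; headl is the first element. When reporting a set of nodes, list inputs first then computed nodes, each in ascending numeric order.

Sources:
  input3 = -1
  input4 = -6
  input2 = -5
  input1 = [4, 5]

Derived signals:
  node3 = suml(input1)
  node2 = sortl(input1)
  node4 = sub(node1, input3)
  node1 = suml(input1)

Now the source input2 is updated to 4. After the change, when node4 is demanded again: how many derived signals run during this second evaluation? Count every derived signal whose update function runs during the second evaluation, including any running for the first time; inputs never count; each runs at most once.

Run set: none (0 run).
The important point: nothing the output needs ever reads input2, so the edit is invisible to it.

Initial pass — values computed on the first demand:
  node1 = suml([4, 5]) = 9
  node4 = sub(9, -1) = 10

Second demand — change propagation:
  no demanded computation ever read input2, so the edit dirties nothing and nothing runs.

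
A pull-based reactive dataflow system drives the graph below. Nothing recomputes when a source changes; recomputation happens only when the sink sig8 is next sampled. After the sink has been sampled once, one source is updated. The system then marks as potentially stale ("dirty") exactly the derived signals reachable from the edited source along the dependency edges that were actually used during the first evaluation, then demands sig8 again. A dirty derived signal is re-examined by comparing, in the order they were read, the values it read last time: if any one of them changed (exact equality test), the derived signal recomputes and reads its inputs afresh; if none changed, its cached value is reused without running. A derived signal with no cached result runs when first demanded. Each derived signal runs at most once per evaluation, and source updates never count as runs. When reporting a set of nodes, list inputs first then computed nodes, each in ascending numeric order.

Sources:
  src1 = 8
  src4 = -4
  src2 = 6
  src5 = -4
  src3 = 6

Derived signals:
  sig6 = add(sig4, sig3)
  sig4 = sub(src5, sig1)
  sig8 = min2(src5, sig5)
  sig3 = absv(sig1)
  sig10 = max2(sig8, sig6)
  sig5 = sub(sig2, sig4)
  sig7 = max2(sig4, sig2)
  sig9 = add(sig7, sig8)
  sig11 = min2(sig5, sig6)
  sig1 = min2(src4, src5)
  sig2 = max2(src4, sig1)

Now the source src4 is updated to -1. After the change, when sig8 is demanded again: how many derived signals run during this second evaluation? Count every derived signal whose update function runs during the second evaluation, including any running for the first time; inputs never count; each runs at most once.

Derived signals that run: sig1, sig2, sig5, sig8 — 4 in total.
Key observation: the cutoff stops propagation at sig4 — its inputs' values are unchanged, so it reuses its cache.

First evaluation (everything demanded from the output):
  sig1 = min2(-4, -4) = -4
  sig2 = max2(-4, -4) = -4
  sig4 = sub(-4, -4) = 0
  sig5 = sub(-4, 0) = -4
  sig8 = min2(-4, -4) = -4

Propagation after the edit:
  sig1: runs — src4 -4->-1; result -4 (same value as before).
  sig2: runs — src4 -4->-1; result -1.
  sig4: checked — values it read are unchanged (src5 unchanged, sig1 unchanged); reused cached 0 without running.
  sig5: runs — sig2 -4->-1; result -1.
  sig8: runs — sig5 -4->-1; result -4 (same value as before).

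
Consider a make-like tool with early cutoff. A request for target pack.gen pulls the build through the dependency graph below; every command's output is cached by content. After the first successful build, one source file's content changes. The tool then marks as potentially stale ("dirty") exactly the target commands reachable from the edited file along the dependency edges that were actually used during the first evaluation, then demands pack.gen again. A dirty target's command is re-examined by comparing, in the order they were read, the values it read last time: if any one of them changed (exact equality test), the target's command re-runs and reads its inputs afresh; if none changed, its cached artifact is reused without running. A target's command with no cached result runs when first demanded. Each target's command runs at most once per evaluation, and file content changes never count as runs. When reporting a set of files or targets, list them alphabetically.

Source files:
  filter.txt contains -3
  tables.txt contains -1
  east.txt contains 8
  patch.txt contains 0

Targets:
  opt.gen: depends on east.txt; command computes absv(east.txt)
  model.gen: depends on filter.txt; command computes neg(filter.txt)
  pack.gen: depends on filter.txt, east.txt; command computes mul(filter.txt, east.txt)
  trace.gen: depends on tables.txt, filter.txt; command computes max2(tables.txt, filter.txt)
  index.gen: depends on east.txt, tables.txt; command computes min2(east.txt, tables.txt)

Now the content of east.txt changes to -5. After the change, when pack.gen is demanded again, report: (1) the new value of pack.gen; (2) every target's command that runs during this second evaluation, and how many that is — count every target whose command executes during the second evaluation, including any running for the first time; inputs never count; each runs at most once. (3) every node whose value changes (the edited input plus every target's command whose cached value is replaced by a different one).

First demand of the output computes:
  pack.gen = mul(-3, 8) = -24

After the edit, cleaning proceeds:
  pack.gen: a read changed (east.txt 8->-5) — executes, giving 15.

Demanding pack.gen again yields 15.
1 target commands run: pack.gen.
The nodes whose values change: east.txt, pack.gen.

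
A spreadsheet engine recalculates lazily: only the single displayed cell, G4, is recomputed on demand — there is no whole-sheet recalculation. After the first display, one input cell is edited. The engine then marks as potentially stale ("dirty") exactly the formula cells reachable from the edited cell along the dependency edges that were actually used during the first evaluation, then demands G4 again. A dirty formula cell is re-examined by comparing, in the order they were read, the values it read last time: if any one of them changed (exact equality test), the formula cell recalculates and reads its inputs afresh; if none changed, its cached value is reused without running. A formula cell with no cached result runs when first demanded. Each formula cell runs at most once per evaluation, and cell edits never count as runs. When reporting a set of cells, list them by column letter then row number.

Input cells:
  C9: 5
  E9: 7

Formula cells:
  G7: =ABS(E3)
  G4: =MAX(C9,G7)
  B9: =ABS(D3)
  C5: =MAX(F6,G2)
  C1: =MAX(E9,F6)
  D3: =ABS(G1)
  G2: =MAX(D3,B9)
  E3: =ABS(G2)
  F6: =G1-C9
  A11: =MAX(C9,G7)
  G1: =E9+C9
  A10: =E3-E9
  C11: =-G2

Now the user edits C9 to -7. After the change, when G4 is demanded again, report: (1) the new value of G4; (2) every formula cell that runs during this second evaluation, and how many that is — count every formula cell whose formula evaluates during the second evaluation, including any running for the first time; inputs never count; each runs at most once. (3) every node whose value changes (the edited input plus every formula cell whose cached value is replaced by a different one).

New value of G4: 0.
Formula cells that run: B9, D3, E3, G1, G2, G4, G7 — 7 in total.
Values that change: B9, C9, D3, E3, G1, G2, G4, G7.

First evaluation (everything demanded from the output):
  G1 = 7 + 5 = 12
  D3 = ABS(12) = 12
  B9 = ABS(12) = 12
  G2 = MAX(12, 12) = 12
  E3 = ABS(12) = 12
  G7 = ABS(12) = 12
  G4 = MAX(5, 12) = 12

Propagation after the edit:
  G1: runs — C9 5->-7; result 0.
  D3: runs — G1 12->0; result 0.
  B9: runs — D3 12->0; result 0.
  G2: runs — D3 12->0; B9 12->0; result 0.
  E3: runs — G2 12->0; result 0.
  G7: runs — E3 12->0; result 0.
  G4: runs — C9 5->-7; G7 12->0; result 0.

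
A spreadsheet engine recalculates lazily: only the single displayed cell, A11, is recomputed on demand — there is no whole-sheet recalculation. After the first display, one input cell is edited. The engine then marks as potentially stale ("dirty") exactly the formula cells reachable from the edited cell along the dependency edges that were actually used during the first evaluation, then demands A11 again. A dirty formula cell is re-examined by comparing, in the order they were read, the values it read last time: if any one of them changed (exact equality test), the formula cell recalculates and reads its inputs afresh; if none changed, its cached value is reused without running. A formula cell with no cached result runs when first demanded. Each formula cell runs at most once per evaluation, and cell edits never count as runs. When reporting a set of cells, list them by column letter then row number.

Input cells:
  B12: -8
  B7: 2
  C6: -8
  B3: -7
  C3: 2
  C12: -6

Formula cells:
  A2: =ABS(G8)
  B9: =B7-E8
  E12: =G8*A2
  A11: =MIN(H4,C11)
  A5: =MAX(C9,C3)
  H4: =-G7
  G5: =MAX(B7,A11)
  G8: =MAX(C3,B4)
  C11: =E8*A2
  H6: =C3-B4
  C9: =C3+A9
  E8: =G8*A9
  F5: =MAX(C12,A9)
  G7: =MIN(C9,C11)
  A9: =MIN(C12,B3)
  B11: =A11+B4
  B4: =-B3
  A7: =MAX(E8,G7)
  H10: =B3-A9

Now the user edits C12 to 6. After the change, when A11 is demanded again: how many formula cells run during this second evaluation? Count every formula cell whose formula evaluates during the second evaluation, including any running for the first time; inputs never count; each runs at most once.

Formula cells that run: A9 — 1 in total.
Key observation: the change is absorbed at A9 — it re-runs but produces the same value, and the output's value is unchanged.

First evaluation (everything demanded from the output):
  A9 = MIN(-6, -7) = -7
  B4 = -(-7) = 7
  C9 = 2 + -7 = -5
  G8 = MAX(2, 7) = 7
  A2 = ABS(7) = 7
  E8 = 7 * -7 = -49
  C11 = -49 * 7 = -343
  G7 = MIN(-5, -343) = -343
  H4 = -(-343) = 343
  A11 = MIN(343, -343) = -343

Propagation after the edit:
  A9: runs — C12 -6->6; result -7 (same value as before).
  C9: checked — values it read are unchanged (C3 unchanged, A9 unchanged); reused cached -5 without running.
  E8: checked — values it read are unchanged (G8 unchanged, A9 unchanged); reused cached -49 without running.
  C11: checked — values it read are unchanged (E8 unchanged, A2 unchanged); reused cached -343 without running.
  G7: checked — values it read are unchanged (C9 unchanged, C11 unchanged); reused cached -343 without running.
  H4: checked — values it read are unchanged (G7 unchanged); reused cached 343 without running.
  A11: checked — values it read are unchanged (H4 unchanged, C11 unchanged); reused cached -343 without running.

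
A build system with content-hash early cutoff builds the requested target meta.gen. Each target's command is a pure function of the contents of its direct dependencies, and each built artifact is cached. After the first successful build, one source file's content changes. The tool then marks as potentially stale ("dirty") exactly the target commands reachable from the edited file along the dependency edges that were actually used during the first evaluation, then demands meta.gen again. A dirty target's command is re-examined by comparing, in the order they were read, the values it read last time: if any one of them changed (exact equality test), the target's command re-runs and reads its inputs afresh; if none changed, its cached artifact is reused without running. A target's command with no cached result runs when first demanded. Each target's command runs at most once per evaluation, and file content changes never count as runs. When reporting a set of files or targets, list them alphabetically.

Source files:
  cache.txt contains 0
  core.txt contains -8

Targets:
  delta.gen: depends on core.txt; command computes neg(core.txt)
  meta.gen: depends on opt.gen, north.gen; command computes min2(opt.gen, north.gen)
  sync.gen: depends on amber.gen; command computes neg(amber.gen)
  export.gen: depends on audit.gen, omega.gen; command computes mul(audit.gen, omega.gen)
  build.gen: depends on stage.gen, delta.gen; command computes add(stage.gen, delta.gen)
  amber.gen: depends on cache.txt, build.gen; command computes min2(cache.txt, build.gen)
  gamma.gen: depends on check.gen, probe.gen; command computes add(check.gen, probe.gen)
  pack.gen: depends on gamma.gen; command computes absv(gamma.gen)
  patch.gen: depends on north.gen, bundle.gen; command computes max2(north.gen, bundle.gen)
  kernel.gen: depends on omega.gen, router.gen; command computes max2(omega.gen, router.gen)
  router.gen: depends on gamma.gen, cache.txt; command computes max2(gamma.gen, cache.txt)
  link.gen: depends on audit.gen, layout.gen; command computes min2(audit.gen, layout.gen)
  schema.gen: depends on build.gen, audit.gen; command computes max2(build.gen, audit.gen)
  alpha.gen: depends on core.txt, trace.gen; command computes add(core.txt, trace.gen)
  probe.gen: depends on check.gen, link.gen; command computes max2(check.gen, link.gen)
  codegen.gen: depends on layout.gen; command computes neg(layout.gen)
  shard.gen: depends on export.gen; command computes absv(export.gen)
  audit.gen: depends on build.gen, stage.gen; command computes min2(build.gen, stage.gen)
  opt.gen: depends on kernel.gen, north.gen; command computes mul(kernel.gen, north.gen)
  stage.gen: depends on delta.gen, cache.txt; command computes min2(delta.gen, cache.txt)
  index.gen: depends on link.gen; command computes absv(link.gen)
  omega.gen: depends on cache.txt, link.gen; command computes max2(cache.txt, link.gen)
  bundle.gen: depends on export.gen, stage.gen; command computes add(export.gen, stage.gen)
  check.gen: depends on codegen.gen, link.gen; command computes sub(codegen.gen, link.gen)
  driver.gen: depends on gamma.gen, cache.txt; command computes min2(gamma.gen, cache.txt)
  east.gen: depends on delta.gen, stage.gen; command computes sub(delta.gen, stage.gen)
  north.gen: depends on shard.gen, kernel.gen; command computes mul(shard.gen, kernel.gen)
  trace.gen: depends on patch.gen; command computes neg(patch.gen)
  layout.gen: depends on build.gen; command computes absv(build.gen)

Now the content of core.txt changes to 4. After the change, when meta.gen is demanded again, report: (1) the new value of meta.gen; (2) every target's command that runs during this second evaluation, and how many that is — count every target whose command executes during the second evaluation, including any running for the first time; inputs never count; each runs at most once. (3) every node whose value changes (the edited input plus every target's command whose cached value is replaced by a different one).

First evaluation (everything demanded from the output):
  delta.gen = neg(-8) = 8
  stage.gen = min2(8, 0) = 0
  build.gen = add(0, 8) = 8
  audit.gen = min2(8, 0) = 0
  layout.gen = absv(8) = 8
  codegen.gen = neg(8) = -8
  link.gen = min2(0, 8) = 0
  check.gen = sub(-8, 0) = -8
  omega.gen = max2(0, 0) = 0
  export.gen = mul(0, 0) = 0
  probe.gen = max2(-8, 0) = 0
  gamma.gen = add(-8, 0) = -8
  router.gen = max2(-8, 0) = 0
  kernel.gen = max2(0, 0) = 0
  shard.gen = absv(0) = 0
  north.gen = mul(0, 0) = 0
  opt.gen = mul(0, 0) = 0
  meta.gen = min2(0, 0) = 0

Propagation after the edit:
  delta.gen: runs — core.txt -8->4; result -4.
  stage.gen: runs — delta.gen 8->-4; result -4.
  build.gen: runs — stage.gen 0->-4; delta.gen 8->-4; result -8.
  audit.gen: runs — build.gen 8->-8; stage.gen 0->-4; result -8.
  layout.gen: runs — build.gen 8->-8; result 8 (same value as before).
  codegen.gen: checked — values it read are unchanged (layout.gen unchanged); reused cached -8 without running.
  link.gen: runs — audit.gen 0->-8; result -8.
  check.gen: runs — link.gen 0->-8; result 0.
  omega.gen: runs — link.gen 0->-8; result 0 (same value as before).
  export.gen: runs — audit.gen 0->-8; result 0 (same value as before).
  probe.gen: runs — check.gen -8->0; link.gen 0->-8; result 0 (same value as before).
  gamma.gen: runs — check.gen -8->0; result 0.
  router.gen: runs — gamma.gen -8->0; result 0 (same value as before).
  kernel.gen: checked — values it read are unchanged (omega.gen unchanged, router.gen unchanged); reused cached 0 without running.
  shard.gen: checked — values it read are unchanged (export.gen unchanged); reused cached 0 without running.
  north.gen: checked — values it read are unchanged (shard.gen unchanged, kernel.gen unchanged); reused cached 0 without running.
  opt.gen: checked — values it read are unchanged (kernel.gen unchanged, north.gen unchanged); reused cached 0 without running.
  meta.gen: checked — values it read are unchanged (opt.gen unchanged, north.gen unchanged); reused cached 0 without running.

Key observation: the cutoff stops propagation at codegen.gen — its inputs' values are unchanged, so it reuses its cache.

New value of meta.gen: 0.
Target commands that run: audit.gen, build.gen, check.gen, delta.gen, export.gen, gamma.gen, layout.gen, link.gen, omega.gen, probe.gen, router.gen, stage.gen — 12 in total.
Values that change: audit.gen, build.gen, check.gen, core.txt, delta.gen, gamma.gen, link.gen, stage.gen.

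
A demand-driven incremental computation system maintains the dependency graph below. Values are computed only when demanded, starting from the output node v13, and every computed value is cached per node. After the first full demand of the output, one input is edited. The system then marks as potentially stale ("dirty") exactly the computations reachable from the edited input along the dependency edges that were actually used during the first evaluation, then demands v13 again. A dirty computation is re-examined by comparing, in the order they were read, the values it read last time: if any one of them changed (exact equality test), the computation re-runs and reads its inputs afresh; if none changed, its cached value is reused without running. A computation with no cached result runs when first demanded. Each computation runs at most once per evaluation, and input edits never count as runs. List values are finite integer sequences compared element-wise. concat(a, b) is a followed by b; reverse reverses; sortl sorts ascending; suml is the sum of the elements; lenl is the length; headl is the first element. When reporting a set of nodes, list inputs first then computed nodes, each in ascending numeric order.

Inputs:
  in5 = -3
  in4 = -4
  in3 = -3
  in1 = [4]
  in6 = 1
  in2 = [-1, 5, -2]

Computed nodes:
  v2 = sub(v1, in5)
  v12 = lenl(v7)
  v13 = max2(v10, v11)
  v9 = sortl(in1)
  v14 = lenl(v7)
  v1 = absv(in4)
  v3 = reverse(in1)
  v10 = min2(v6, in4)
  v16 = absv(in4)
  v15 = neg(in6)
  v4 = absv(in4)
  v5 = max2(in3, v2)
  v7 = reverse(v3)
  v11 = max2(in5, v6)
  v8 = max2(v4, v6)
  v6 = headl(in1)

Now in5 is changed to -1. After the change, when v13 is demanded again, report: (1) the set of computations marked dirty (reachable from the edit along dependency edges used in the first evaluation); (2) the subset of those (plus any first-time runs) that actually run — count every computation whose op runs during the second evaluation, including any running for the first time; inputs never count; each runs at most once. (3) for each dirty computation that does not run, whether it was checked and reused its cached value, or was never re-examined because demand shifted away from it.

Marked dirty: v11, v13.
Computations that run: v11 — 1 in total.
Checked but reused from cache: v13.
Key observation: the change is absorbed at v11 — it re-runs but produces the same value, and the output's value is unchanged.

First evaluation (everything demanded from the output):
  v6 = headl([4]) = 4
  v10 = min2(4, -4) = -4
  v11 = max2(-3, 4) = 4
  v13 = max2(-4, 4) = 4

Propagation after the edit:
  v11: runs — in5 -3->-1; result 4 (same value as before).
  v13: checked — values it read are unchanged (v10 unchanged, v11 unchanged); reused cached 4 without running.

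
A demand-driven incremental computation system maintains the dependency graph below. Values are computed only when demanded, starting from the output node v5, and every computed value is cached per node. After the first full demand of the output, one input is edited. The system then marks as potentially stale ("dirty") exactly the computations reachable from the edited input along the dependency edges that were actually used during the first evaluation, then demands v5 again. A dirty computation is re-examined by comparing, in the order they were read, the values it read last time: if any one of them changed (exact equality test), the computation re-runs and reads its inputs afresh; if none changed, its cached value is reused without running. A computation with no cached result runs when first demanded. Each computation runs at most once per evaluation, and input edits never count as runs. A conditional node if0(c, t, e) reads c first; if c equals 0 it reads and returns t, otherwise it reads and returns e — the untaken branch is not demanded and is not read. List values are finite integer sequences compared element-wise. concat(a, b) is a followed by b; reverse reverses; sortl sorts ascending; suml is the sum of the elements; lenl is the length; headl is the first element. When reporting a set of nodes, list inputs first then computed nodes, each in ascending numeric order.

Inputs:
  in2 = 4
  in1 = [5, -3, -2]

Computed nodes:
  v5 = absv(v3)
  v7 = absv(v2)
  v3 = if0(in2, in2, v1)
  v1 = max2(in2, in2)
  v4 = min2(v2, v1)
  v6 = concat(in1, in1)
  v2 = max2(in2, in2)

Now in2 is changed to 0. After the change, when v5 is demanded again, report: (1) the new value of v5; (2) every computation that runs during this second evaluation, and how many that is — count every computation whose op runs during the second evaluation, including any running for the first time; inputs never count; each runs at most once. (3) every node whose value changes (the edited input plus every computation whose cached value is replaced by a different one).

First evaluation (everything demanded from the output):
  v1 = max2(4, 4) = 4
  v3 = if0(in2=4 -> else branch v1) = 4
  v5 = absv(4) = 4

Propagation after the edit:
  v1: marked dirty but never re-examined — demand shifted away from it.
  v3: runs — in2 4->0; result 0.
  v5: runs — v3 4->0; result 0.

Key observation: a condition flipped, so demand moved to the other branch — v1 is never re-examined.

New value of v5: 0.
Computations that run: v3, v5 — 2 in total.
Values that change: in2, v3, v5.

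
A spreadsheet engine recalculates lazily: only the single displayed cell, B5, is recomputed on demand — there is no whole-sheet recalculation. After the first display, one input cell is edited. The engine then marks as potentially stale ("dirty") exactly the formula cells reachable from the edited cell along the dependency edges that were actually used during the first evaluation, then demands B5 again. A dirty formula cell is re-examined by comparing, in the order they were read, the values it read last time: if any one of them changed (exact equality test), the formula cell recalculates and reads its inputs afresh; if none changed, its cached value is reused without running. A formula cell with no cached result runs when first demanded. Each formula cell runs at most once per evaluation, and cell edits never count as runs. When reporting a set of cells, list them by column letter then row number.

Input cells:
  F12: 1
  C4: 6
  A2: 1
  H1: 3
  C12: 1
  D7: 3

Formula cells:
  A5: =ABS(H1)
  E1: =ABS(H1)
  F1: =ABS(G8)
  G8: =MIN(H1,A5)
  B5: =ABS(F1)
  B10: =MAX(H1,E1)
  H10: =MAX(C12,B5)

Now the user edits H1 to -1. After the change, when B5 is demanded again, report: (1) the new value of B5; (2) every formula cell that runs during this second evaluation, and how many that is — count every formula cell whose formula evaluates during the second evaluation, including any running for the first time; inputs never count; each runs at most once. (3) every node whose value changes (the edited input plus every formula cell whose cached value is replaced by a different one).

New value of B5: 1.
Formula cells that run: A5, B5, F1, G8 — 4 in total.
Values that change: A5, B5, F1, G8, H1.

First evaluation (everything demanded from the output):
  A5 = ABS(3) = 3
  G8 = MIN(3, 3) = 3
  F1 = ABS(3) = 3
  B5 = ABS(3) = 3

Propagation after the edit:
  A5: runs — H1 3->-1; result 1.
  G8: runs — H1 3->-1; A5 3->1; result -1.
  F1: runs — G8 3->-1; result 1.
  B5: runs — F1 3->1; result 1.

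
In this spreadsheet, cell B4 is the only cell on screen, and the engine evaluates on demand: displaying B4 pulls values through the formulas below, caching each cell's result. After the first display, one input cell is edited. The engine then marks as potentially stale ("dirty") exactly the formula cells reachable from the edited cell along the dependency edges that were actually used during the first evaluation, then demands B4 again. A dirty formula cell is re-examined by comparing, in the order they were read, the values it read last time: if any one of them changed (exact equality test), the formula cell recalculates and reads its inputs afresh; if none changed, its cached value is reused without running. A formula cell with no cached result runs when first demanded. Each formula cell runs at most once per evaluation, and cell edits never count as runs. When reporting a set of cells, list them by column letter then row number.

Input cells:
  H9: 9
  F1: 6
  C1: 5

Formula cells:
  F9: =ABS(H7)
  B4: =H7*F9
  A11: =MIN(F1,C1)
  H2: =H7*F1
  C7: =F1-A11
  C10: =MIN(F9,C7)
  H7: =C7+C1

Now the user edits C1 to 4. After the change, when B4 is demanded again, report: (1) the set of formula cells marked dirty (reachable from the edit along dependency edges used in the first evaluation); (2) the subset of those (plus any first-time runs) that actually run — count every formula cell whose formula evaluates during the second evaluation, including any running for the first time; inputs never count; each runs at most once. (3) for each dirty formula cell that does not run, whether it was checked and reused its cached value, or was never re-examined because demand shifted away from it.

Dirty set: A11, B4, C7, F9, H7.
Run set: A11, C7, H7 (3 run).
Re-examined without running (cache reused): B4, F9.
The important point: H7 recomputes to an identical value, and the output ends up unchanged.

Initial pass — values computed on the first demand:
  A11 = MIN(6, 5) = 5
  C7 = 6 - 5 = 1
  H7 = 1 + 5 = 6
  F9 = ABS(6) = 6
  B4 = 6 * 6 = 36

Second demand — change propagation:
  A11: re-runs because C1 5->4; new result 4.
  C7: re-runs because A11 5->4; new result 2.
  H7: re-runs because C7 1->2; C1 5->4; new result 6 (unchanged).
  F9: re-examined; everything it read last time is the same (H7 unchanged) — cache 6 kept, no run.
  B4: re-examined; everything it read last time is the same (H7 unchanged, F9 unchanged) — cache 36 kept, no run.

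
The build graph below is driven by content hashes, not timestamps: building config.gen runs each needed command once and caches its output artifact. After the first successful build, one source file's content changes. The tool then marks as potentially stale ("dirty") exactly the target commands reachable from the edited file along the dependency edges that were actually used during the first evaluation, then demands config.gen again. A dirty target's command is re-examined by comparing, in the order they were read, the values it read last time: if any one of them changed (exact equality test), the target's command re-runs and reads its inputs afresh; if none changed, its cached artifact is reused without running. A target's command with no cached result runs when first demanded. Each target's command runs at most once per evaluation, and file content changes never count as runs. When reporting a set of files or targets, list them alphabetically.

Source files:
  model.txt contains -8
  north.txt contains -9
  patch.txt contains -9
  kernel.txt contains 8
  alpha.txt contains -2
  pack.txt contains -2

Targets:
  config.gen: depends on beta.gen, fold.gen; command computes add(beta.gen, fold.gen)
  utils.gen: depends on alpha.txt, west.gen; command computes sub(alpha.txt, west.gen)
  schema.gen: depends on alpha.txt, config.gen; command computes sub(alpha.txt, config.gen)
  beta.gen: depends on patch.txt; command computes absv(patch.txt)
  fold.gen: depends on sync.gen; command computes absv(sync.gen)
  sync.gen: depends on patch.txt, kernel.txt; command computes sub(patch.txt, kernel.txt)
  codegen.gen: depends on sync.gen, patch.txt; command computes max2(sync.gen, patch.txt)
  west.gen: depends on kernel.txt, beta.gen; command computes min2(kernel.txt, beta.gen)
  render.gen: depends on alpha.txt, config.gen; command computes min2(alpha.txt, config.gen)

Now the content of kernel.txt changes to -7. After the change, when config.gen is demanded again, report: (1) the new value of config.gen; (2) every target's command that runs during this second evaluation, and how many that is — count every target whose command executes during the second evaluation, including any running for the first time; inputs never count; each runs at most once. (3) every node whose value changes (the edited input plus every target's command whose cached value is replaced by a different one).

Initial pass — values computed on the first demand:
  beta.gen = absv(-9) = 9
  sync.gen = sub(-9, 8) = -17
  fold.gen = absv(-17) = 17
  config.gen = add(9, 17) = 26

Second demand — change propagation:
  sync.gen: re-runs because kernel.txt 8->-7; new result -2.
  fold.gen: re-runs because sync.gen -17->-2; new result 2.
  config.gen: re-runs because fold.gen 17->2; new result 11.

config.gen now evaluates to 11.
Run set: config.gen, fold.gen, sync.gen (3 run).
Changed values: config.gen, fold.gen, kernel.txt, sync.gen.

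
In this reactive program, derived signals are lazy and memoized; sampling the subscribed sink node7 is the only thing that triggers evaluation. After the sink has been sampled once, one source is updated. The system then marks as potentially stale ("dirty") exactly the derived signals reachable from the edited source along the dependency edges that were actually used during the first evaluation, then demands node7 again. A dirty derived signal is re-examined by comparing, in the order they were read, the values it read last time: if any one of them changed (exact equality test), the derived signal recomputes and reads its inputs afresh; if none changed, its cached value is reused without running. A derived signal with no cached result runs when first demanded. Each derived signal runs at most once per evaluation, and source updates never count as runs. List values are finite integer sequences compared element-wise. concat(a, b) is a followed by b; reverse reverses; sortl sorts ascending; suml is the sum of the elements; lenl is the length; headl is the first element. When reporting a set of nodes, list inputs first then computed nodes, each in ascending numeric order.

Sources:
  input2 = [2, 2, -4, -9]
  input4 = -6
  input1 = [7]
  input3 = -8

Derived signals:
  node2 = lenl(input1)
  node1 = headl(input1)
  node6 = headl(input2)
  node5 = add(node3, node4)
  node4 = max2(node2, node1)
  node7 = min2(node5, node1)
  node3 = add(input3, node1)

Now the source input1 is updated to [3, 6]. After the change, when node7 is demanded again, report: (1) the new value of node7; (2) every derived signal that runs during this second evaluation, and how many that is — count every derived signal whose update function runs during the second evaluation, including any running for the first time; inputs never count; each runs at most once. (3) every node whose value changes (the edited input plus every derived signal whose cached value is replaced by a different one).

First demand of the output computes:
  node1 = headl([7]) = 7
  node2 = lenl([7]) = 1
  node3 = add(-8, 7) = -1
  node4 = max2(1, 7) = 7
  node5 = add(-1, 7) = 6
  node7 = min2(6, 7) = 6

After the edit, cleaning proceeds:
  node1: a read changed (input1 [7]->[3, 6]) — executes, giving 3.
  node2: a read changed (input1 [7]->[3, 6]) — executes, giving 2.
  node3: a read changed (node1 7->3) — executes, giving -5.
  node4: a read changed (node2 1->2; node1 7->3) — executes, giving 3.
  node5: a read changed (node3 -1->-5; node4 7->3) — executes, giving -2.
  node7: a read changed (node5 6->-2; node1 7->3) — executes, giving -2.

Demanding node7 again yields -2.
6 derived signals run: node1, node2, node3, node4, node5, node7.
The nodes whose values change: input1, node1, node2, node3, node4, node5, node7.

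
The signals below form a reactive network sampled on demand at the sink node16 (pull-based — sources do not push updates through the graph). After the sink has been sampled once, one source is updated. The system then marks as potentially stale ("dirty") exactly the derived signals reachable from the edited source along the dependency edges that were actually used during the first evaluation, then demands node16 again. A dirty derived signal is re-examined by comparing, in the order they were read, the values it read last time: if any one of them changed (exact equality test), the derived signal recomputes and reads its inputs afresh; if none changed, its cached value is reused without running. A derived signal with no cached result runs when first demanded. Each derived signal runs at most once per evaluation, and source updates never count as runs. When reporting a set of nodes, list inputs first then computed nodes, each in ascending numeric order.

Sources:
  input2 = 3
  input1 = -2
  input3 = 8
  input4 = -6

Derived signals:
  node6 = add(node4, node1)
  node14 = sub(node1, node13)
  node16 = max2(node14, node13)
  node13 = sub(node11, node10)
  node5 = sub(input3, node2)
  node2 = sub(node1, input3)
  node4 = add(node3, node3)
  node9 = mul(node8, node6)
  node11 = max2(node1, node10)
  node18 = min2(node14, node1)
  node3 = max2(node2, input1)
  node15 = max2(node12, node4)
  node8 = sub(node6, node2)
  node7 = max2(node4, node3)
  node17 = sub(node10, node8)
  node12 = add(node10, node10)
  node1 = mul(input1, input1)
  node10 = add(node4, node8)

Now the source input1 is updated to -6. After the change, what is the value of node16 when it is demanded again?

node16 now evaluates to 36.

Initial pass — values computed on the first demand:
  node1 = mul(-2, -2) = 4
  node2 = sub(4, 8) = -4
  node3 = max2(-4, -2) = -2
  node4 = add(-2, -2) = -4
  node6 = add(-4, 4) = 0
  node8 = sub(0, -4) = 4
  node10 = add(-4, 4) = 0
  node11 = max2(4, 0) = 4
  node13 = sub(4, 0) = 4
  node14 = sub(4, 4) = 0
  node16 = max2(0, 4) = 4

Second demand — change propagation:
  node1: re-runs because input1 -2->-6; input1 -2->-6; new result 36.
  node2: re-runs because node1 4->36; new result 28.
  node3: re-runs because node2 -4->28; input1 -2->-6; new result 28.
  node4: re-runs because node3 -2->28; node3 -2->28; new result 56.
  node6: re-runs because node4 -4->56; node1 4->36; new result 92.
  node8: re-runs because node6 0->92; node2 -4->28; new result 64.
  node10: re-runs because node4 -4->56; node8 4->64; new result 120.
  node11: re-runs because node1 4->36; node10 0->120; new result 120.
  node13: re-runs because node11 4->120; node10 0->120; new result 0.
  node14: re-runs because node1 4->36; node13 4->0; new result 36.
  node16: re-runs because node14 0->36; node13 4->0; new result 36.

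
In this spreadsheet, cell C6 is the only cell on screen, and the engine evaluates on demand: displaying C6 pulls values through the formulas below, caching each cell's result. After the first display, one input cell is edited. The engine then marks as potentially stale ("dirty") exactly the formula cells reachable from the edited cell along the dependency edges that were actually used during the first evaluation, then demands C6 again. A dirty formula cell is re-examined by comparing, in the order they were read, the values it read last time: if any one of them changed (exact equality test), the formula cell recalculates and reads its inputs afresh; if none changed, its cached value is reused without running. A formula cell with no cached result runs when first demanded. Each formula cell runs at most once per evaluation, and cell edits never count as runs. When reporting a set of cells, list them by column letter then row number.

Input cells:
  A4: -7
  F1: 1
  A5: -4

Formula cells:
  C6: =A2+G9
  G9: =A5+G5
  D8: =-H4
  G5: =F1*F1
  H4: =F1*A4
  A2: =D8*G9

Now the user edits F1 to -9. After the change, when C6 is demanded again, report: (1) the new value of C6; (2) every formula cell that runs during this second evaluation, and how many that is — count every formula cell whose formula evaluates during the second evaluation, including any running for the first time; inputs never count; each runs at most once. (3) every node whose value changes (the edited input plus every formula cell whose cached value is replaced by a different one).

Initial pass — values computed on the first demand:
  G5 = 1 * 1 = 1
  G9 = -4 + 1 = -3
  H4 = 1 * -7 = -7
  D8 = -(-7) = 7
  A2 = 7 * -3 = -21
  C6 = -21 + -3 = -24

Second demand — change propagation:
  G5: re-runs because F1 1->-9; F1 1->-9; new result 81.
  G9: re-runs because G5 1->81; new result 77.
  H4: re-runs because F1 1->-9; new result 63.
  D8: re-runs because H4 -7->63; new result -63.
  A2: re-runs because D8 7->-63; G9 -3->77; new result -4851.
  C6: re-runs because A2 -21->-4851; G9 -3->77; new result -4774.

C6 now evaluates to -4774.
Run set: A2, C6, D8, G5, G9, H4 (6 run).
Changed values: A2, C6, D8, F1, G5, G9, H4.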